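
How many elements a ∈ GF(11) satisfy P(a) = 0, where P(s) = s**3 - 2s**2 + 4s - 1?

0

Evaluate at each of the 11 elements of GF(11):
P(0) = 10; P(1) = 2; P(2) = 7; P(3) = 9; P(4) = 3; P(5) = 6; P(6) = 2; P(7) = 8; P(8) = 8; P(9) = 8; P(10) = 3.
No element is a root.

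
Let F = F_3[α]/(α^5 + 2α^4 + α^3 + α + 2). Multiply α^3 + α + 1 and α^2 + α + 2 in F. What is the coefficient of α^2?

2

Multiply in F_3[α]: (α^3 + α + 1)·(α^2 + α + 2) = α^5 + α^4 + 2α^2 + 2.
Reduce using α^5 ≡ α^4 + 2α^3 + 2α + 1 (mod α^5 + 2α^4 + α^3 + α + 2).
Reduced: 2α^4 + 2α^3 + 2α^2 + 2α.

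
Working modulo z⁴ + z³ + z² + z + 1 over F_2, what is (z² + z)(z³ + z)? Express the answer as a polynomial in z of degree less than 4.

Multiply in F_2[z]: (z² + z)·(z³ + z) = z⁵ + z⁴ + z³ + z².
Reduce using z⁴ ≡ z³ + z² + z + 1 (mod z⁴ + z³ + z² + z + 1).
Reduced: z.

z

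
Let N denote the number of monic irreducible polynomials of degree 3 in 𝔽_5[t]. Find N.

40

The number of monic irreducibles of degree 3 over GF(5) is (1/3)·Σ_{d∣3} μ(3/d) 5^d.
Divisors of 3: 1, 3; μ(3/d) for each: -1, 1.
Σ = − 5^1 + 5^3 = 120.
N = 120/3 = 40.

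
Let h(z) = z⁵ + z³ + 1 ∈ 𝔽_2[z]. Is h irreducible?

Check for roots in 𝔽_2: h(0) = 1; h(1) = 1.
No roots, so no linear factors.
Monic irreducibles of degree 2 over GF(2): z² + z + 1.
None of them divide h (all give nonzero remainder).
No irreducible factor of degree ≤ 2 exists, so h is irreducible over GF(2).

Yes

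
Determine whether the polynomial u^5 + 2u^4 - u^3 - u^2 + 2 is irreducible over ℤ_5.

Yes

Write P(u) = u^5 + 2u^4 - u^3 - u^2 + 2.
Check for roots in ℤ_5: P(0) = 2; P(1) = 3; P(2) = 4; P(3) = 1; P(4) = 3.
No roots, so no linear factors.
Degree-2 irreducible divisors: test the 10 monic irreducibles of degree 2 over GF(5).
None of them divide P (all give nonzero remainder).
No irreducible factor of degree ≤ 2 exists, so P is irreducible over GF(5).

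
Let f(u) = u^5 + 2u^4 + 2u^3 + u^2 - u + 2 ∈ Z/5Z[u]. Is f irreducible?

Yes

Check for roots in Z/5Z: f(0) = 2; f(1) = 2; f(2) = 4; f(3) = 2; f(4) = 3.
No roots, so no linear factors.
Degree-2 irreducible divisors: test the 10 monic irreducibles of degree 2 over GF(5).
None of them divide f (all give nonzero remainder).
No irreducible factor of degree ≤ 2 exists, so f is irreducible over GF(5).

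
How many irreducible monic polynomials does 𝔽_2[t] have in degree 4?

3

x^(2^4) − x is the product of all monic irreducibles of degree dividing 4; Möbius inversion gives N = (1/4) Σ μ(4/d)·2^d.
Divisors of 4: 1, 2, 4; μ(4/d) for each: 0, -1, 1.
Σ = − 2^2 + 2^4 = 12.
N = 12/4 = 3.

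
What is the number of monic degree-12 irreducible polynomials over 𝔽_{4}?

1397740

Gauss's count: N_{4}(12) = (1/12) Σ_{d|12} μ(12/d)·4^d.
Divisors of 12: 1, 2, 3, 4, 6, 12; μ(12/d) for each: 0, 1, 0, -1, -1, 1.
Σ = 4^2 − 4^4 − 4^6 + 4^12 = 16772880.
N = 16772880/12 = 1397740.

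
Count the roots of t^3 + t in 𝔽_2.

2

Write P(t) = t^3 + t.
Evaluate at each of the 2 elements of 𝔽_2:
P(0) = 0 → root; P(1) = 0 → root.
Roots: {0, 1}.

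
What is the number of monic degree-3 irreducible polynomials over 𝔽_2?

Gauss's count: N_{2}(3) = (1/3) Σ_{d|3} μ(3/d)·2^d.
Divisors of 3: 1, 3; μ(3/d) for each: -1, 1.
Σ = − 2^1 + 2^3 = 6.
N = 6/3 = 2.

2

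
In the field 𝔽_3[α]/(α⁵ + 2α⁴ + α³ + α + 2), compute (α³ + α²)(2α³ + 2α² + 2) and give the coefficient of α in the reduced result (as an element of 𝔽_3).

Multiply in 𝔽_3[α]: (α³ + α²)·(2α³ + 2α² + 2) = 2α⁶ + α⁵ + 2α⁴ + 2α³ + 2α².
Reduce using α⁵ ≡ α⁴ + 2α³ + 2α + 1 (mod α⁵ + 2α⁴ + α³ + α + 2).
Reduced: 2α³ + 2α.

2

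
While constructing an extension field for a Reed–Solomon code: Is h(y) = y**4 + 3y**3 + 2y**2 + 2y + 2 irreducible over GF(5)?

Check for roots in GF(5): h(0) = 2; h(1) = 0 → root; h(2) = 4; h(3) = 3; h(4) = 0 → root.
h(1) = 0, so (y − 1) divides h(y); h is reducible.

No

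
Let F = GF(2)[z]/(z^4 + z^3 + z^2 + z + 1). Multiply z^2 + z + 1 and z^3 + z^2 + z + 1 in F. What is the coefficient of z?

Multiply in GF(2)[z]: (z^2 + z + 1)·(z^3 + z^2 + z + 1) = z^5 + z^3 + z^2 + 1.
Reduce using z^4 ≡ z^3 + z^2 + z + 1 (mod z^4 + z^3 + z^2 + z + 1).
Reduced: z^3 + z^2.

0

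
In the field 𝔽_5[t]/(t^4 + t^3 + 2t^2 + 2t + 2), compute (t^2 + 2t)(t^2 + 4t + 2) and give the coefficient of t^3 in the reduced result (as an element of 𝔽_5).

Multiply in 𝔽_5[t]: (t^2 + 2t)·(t^2 + 4t + 2) = t^4 + t^3 + 4t.
Reduce using t^4 ≡ 4t^3 + 3t^2 + 3t + 3 (mod t^4 + t^3 + 2t^2 + 2t + 2).
Reduced: 3t^2 + 2t + 3.

0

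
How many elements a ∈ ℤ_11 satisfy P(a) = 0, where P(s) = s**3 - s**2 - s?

3

Evaluate at each of the 11 elements of ℤ_11:
P(0) = 0 → root; P(1) = 10; P(2) = 2; P(3) = 4; P(4) = 0 → root; P(5) = 7; P(6) = 9; P(7) = 1; P(8) = 0 → root; P(9) = 1; P(10) = 10.
Roots: {0, 4, 8}.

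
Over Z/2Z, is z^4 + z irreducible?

No

Write m(z) = z^4 + z.
Check for roots in Z/2Z: m(0) = 0 → root; m(1) = 0 → root.
m(0) = 0, so (z) divides m(z); m is reducible.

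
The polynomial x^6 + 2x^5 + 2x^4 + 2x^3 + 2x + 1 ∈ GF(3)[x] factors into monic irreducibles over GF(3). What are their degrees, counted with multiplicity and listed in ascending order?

2, 4

Write g(x) = x^6 + 2x^5 + 2x^4 + 2x^3 + 2x + 1.
Roots in GF(3): g(0) = 1; g(1) = 1; g(2) = 1.
Complete factorization: g(x) = (x^2 + 2x + 2)·(x^4 + 2x + 2).
Factor degrees with multiplicity: 2 + 4 = 6.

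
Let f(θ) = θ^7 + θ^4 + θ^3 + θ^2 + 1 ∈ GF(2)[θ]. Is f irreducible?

Check for roots in GF(2): f(0) = 1; f(1) = 1.
No roots, so no linear factors.
Monic irreducibles of degree 2 over GF(2): θ^2 + θ + 1.
None of them divide f (all give nonzero remainder).
Monic irreducibles of degree 3 over GF(2): θ^3 + θ + 1, θ^3 + θ^2 + 1.
None of them divide f (all give nonzero remainder).
No irreducible factor of degree ≤ 3 exists, so f is irreducible over GF(2).

Yes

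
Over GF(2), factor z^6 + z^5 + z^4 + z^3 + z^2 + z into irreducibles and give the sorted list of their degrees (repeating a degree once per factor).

Write g(z) = z^6 + z^5 + z^4 + z^3 + z^2 + z.
Roots in GF(2): g(0) = 0 → root; g(1) = 0 → root.
Linear factors from roots: (z), (z + 1).
Complete factorization: g(z) = (z)·(z + 1)·(z^2 + z + 1)^2.
Factor degrees with multiplicity: 1 + 1 + 2 + 2 = 6.

1, 1, 2, 2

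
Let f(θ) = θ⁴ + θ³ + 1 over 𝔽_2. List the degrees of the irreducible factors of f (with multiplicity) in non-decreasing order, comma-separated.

4

Roots in 𝔽_2: f(0) = 1; f(1) = 1.
Complete factorization: f(θ) = (θ⁴ + θ³ + 1).
Factor degrees with multiplicity: 4 = 4.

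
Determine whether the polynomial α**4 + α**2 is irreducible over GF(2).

No

Write m(α) = α**4 + α**2.
Check for roots in GF(2): m(0) = 0 → root; m(1) = 0 → root.
m(0) = 0, so (α) divides m(α); m is reducible.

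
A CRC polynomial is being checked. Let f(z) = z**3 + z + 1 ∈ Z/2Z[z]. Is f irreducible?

Check for roots in Z/2Z: f(0) = 1; f(1) = 1.
No roots. A degree-3 polynomial over a field with no linear factor is irreducible.

Yes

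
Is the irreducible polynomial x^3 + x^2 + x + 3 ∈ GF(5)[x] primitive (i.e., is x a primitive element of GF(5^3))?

Write f(x) = x^3 + x^2 + x + 3.
|GF(5^3)^×| = 5^3 − 1 = 124. Prime factorization: 124 = 2^2·31.
f is primitive ⇔ x has order 124 in GF(5)[x]/(f), i.e. x^(124/q) ≠ 1 for each prime q | 124.
x^(62) mod f = 4.
x^(4) mod f = 3x + 3.
None equal 1, so x has full order 124; f is primitive.

Yes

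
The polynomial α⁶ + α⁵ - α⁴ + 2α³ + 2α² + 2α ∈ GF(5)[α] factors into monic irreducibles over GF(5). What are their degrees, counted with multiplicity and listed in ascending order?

Write g(α) = α⁶ + α⁵ - α⁴ + 2α³ + 2α² + 2α.
Roots in GF(5): g(0) = 0 → root; g(1) = 2; g(2) = 3; g(3) = 4; g(4) = 2.
Linear factors from roots: (α).
Complete factorization: g(α) = (α)·(α² + 2α - 2)·(α³ - α² - 2α - 1).
Factor degrees with multiplicity: 1 + 2 + 3 = 6.

1, 2, 3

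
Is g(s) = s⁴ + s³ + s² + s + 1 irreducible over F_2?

Yes

Check for roots in F_2: g(0) = 1; g(1) = 1.
No roots, so no linear factors.
Monic irreducibles of degree 2 over GF(2): s² + s + 1.
None of them divide g (all give nonzero remainder).
No irreducible factor of degree ≤ 2 exists, so g is irreducible over GF(2).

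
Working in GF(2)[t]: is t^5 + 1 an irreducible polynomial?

No

Write h(t) = t^5 + 1.
Check for roots in GF(2): h(0) = 1; h(1) = 0 → root.
h(1) = 0, so (t − 1) divides h(t); h is reducible.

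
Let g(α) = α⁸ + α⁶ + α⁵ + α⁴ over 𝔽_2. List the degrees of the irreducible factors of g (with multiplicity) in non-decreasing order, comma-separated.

1, 1, 1, 1, 1, 3

Roots in 𝔽_2: g(0) = 0 → root; g(1) = 0 → root.
Linear factors from roots: (α), (α + 1).
Complete factorization: g(α) = (α + 1)·(α)^4·(α³ + α² + 1).
Factor degrees with multiplicity: 1 + 1 + 1 + 1 + 1 + 3 = 8.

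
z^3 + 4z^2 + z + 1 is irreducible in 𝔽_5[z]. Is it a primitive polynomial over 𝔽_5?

Write f(z) = z^3 + 4z^2 + z + 1.
|GF(5^3)^×| = 5^3 − 1 = 124. Prime factorization: 124 = 2^2·31.
f is primitive ⇔ z has order 124 in GF(5)[z]/(f), i.e. z^(124/q) ≠ 1 for each prime q | 124.
z^(62) mod f = 1
z^(4) mod f = 3z + 4.
Since z^(62) = 1, the order of z divides 62 < 124; not primitive.

No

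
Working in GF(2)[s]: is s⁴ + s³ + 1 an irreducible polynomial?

Yes

Write h(s) = s⁴ + s³ + 1.
Check for roots in GF(2): h(0) = 1; h(1) = 1.
No roots, so no linear factors.
Monic irreducibles of degree 2 over GF(2): s² + s + 1.
None of them divide h (all give nonzero remainder).
No irreducible factor of degree ≤ 2 exists, so h is irreducible over GF(2).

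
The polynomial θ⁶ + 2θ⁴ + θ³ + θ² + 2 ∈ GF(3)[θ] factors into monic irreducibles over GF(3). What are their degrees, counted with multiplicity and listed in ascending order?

Write f(θ) = θ⁶ + 2θ⁴ + θ³ + θ² + 2.
Roots in GF(3): f(0) = 2; f(1) = 1; f(2) = 2.
Complete factorization: f(θ) = (θ⁶ + 2θ⁴ + θ³ + θ² + 2).
Factor degrees with multiplicity: 6 = 6.

6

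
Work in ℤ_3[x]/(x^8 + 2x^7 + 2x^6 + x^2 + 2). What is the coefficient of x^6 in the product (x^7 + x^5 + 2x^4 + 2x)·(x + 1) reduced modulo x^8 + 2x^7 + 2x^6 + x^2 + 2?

2

Multiply in ℤ_3[x]: (x^7 + x^5 + 2x^4 + 2x)·(x + 1) = x^8 + x^7 + x^6 + 2x^4 + 2x^2 + 2x.
Reduce using x^8 ≡ x^7 + x^6 + 2x^2 + 1 (mod x^8 + 2x^7 + 2x^6 + x^2 + 2).
Reduced: 2x^7 + 2x^6 + 2x^4 + x^2 + 2x + 1.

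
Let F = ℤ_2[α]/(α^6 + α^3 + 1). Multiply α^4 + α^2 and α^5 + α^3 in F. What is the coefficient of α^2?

Multiply in ℤ_2[α]: (α^4 + α^2)·(α^5 + α^3) = α^9 + α^5.
Reduce using α^6 ≡ α^3 + 1 (mod α^6 + α^3 + 1).
Reduced: α^5 + 1.

0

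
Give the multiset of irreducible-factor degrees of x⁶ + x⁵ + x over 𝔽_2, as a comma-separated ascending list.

1, 2, 3

Write g(x) = x⁶ + x⁵ + x.
Roots in 𝔽_2: g(0) = 0 → root; g(1) = 1.
Linear factors from roots: (x).
Complete factorization: g(x) = (x)·(x² + x + 1)·(x³ + x + 1).
Factor degrees with multiplicity: 1 + 2 + 3 = 6.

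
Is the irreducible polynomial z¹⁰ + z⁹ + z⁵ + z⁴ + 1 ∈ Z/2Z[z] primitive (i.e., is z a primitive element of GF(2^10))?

Write f(z) = z¹⁰ + z⁹ + z⁵ + z⁴ + 1.
|GF(2^10)^×| = 2^10 − 1 = 1023. Prime factorization: 1023 = 3·11·31.
f is primitive ⇔ z has order 1023 in GF(2)[z]/(f), i.e. z^(1023/q) ≠ 1 for each prime q | 1023.
z^(341) mod f = 1
z^(93) mod f = z⁷ + z⁵ + z⁴ + z² + 1.
z^(33) mod f = z⁷ + z⁶ + z⁵ + z⁴ + z + 1.
Since z^(341) = 1, the order of z divides 341 < 1023; not primitive.

No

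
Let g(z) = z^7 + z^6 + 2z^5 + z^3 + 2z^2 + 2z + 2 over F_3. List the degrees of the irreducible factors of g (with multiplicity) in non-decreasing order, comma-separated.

Roots in F_3: g(0) = 2; g(1) = 2; g(2) = 2.
Complete factorization: g(z) = (z^7 + z^6 + 2z^5 + z^3 + 2z^2 + 2z + 2).
Factor degrees with multiplicity: 7 = 7.

7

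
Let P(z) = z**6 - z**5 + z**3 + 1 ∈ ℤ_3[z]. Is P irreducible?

Yes

Check for roots in ℤ_3: P(0) = 1; P(1) = 2; P(2) = 2.
No roots, so no linear factors.
Monic irreducibles of degree 2 over GF(3): z**2 + 1, z**2 + z - 1, z**2 - z - 1.
None of them divide P (all give nonzero remainder).
Degree-3 irreducible divisors: test the 8 monic irreducibles of degree 3 over GF(3).
None of them divide P (all give nonzero remainder).
No irreducible factor of degree ≤ 3 exists, so P is irreducible over GF(3).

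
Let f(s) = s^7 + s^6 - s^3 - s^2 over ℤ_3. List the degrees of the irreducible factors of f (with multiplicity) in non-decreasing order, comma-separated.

Roots in ℤ_3: f(0) = 0 → root; f(1) = 0 → root; f(2) = 0 → root.
Linear factors from roots: (s), (s - 1), (s + 1).
Complete factorization: f(s) = (s - 1)·(s)^2·(s + 1)^2·(s^2 + 1).
Factor degrees with multiplicity: 1 + 1 + 1 + 1 + 1 + 2 = 7.

1, 1, 1, 1, 1, 2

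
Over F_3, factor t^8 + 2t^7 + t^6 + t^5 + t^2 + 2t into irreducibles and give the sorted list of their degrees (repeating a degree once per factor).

Write g(t) = t^8 + 2t^7 + t^6 + t^5 + t^2 + 2t.
Roots in F_3: g(0) = 0 → root; g(1) = 2; g(2) = 1.
Linear factors from roots: (t).
Complete factorization: g(t) = (t)·(t^2 + t + 2)^2·(t^3 + 2t + 2).
Factor degrees with multiplicity: 1 + 2 + 2 + 3 = 8.

1, 2, 2, 3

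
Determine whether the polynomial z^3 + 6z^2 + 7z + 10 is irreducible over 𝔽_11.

No

Write f(z) = z^3 + 6z^2 + 7z + 10.
Check each element of 𝔽_11 for a root: f(0)=10, f(1)=2, f(2)=1, f(3)=2, f(4)=0, f(5)=1, f(6)=0, f(7)=3, f(8)=5, f(9)=1, f(10)=8.
f(4) = 0, so (z − 4) divides f(z); f is reducible.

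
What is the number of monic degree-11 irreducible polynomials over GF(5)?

By the necklace-counting formula, N_5(11) = (1/11) Σ_{d|11} μ(11/d)·5^d.
Divisors of 11: 1, 11; μ(11/d) for each: -1, 1.
Σ = − 5^1 + 5^11 = 48828120.
N = 48828120/11 = 4438920.

4438920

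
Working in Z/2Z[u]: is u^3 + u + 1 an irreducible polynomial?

Write g(u) = u^3 + u + 1.
Check for roots in Z/2Z: g(0) = 1; g(1) = 1.
No roots. A degree-3 polynomial over a field with no linear factor is irreducible.

Yes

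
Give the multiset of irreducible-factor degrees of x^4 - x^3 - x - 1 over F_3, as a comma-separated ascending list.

2, 2

Write h(x) = x^4 - x^3 - x - 1.
Roots in F_3: h(0) = 2; h(1) = 1; h(2) = 2.
Complete factorization: h(x) = (x^2 + 1)·(x^2 - x - 1).
Factor degrees with multiplicity: 2 + 2 = 4.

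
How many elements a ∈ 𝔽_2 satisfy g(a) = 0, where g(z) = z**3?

1

Evaluate at each of the 2 elements of 𝔽_2:
g(0) = 0 → root; g(1) = 1.
Roots: {0}.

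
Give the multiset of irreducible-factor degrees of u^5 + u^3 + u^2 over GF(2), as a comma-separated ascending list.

Write h(u) = u^5 + u^3 + u^2.
Roots in GF(2): h(0) = 0 → root; h(1) = 1.
Linear factors from roots: (u).
Complete factorization: h(u) = (u)^2·(u^3 + u + 1).
Factor degrees with multiplicity: 1 + 1 + 3 = 5.

1, 1, 3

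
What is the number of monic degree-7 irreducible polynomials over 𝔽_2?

x^(2^7) − x is the product of all monic irreducibles of degree dividing 7; Möbius inversion gives N = (1/7) Σ μ(7/d)·2^d.
Divisors of 7: 1, 7; μ(7/d) for each: -1, 1.
Σ = − 2^1 + 2^7 = 126.
N = 126/7 = 18.

18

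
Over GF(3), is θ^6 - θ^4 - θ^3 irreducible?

Write f(θ) = θ^6 - θ^4 - θ^3.
Check for roots in GF(3): f(0) = 0 → root; f(1) = 2; f(2) = 1.
f(0) = 0, so (θ) divides f(θ); f is reducible.

No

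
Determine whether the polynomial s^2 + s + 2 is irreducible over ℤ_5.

Yes

Write P(s) = s^2 + s + 2.
Check for roots in ℤ_5: P(0) = 2; P(1) = 4; P(2) = 3; P(3) = 4; P(4) = 2.
No roots. A degree-2 polynomial over a field with no linear factor is irreducible.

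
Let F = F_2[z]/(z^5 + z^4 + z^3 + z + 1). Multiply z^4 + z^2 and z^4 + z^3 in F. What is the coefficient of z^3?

Multiply in F_2[z]: (z^4 + z^2)·(z^4 + z^3) = z^8 + z^7 + z^6 + z^5.
Reduce using z^5 ≡ z^4 + z^3 + z + 1 (mod z^5 + z^4 + z^3 + z + 1).
Reduced: z + 1.

0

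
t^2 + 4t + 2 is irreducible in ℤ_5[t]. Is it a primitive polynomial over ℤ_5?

Write f(t) = t^2 + 4t + 2.
|GF(5^2)^×| = 5^2 − 1 = 24. Prime factorization: 24 = 2^3·3.
f is primitive ⇔ t has order 24 in GF(5)[t]/(f), i.e. t^(24/q) ≠ 1 for each prime q | 24.
t^(12) mod f = 4.
t^(8) mod f = 2t + 1.
None equal 1, so t has full order 24; f is primitive.

Yes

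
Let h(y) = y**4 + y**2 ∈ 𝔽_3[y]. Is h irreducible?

No

Check for roots in 𝔽_3: h(0) = 0 → root; h(1) = 2; h(2) = 2.
h(0) = 0, so (y) divides h(y); h is reducible.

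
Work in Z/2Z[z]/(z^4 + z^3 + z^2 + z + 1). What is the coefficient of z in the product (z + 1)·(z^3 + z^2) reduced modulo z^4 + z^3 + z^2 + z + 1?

Multiply in Z/2Z[z]: (z + 1)·(z^3 + z^2) = z^4 + z^2.
Reduce using z^4 ≡ z^3 + z^2 + z + 1 (mod z^4 + z^3 + z^2 + z + 1).
Reduced: z^3 + z + 1.

1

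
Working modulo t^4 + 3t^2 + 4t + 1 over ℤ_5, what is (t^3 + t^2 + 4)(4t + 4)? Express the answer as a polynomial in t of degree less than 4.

Multiply in ℤ_5[t]: (t^3 + t^2 + 4)·(4t + 4) = 4t^4 + 3t^3 + 4t^2 + t + 1.
Reduce using t^4 ≡ 2t^2 + t + 4 (mod t^4 + 3t^2 + 4t + 1).
Reduced: 3t^3 + 2t^2 + 2.

3t^3 + 2t^2 + 2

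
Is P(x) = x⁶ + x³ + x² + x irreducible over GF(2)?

No

Check for roots in GF(2): P(0) = 0 → root; P(1) = 0 → root.
P(0) = 0, so (x) divides P(x); P is reducible.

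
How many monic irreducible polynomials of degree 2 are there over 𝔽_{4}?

6

By the necklace-counting formula, N_4(2) = (1/2) Σ_{d|2} μ(2/d)·4^d.
Divisors of 2: 1, 2; μ(2/d) for each: -1, 1.
Σ = − 4^1 + 4^2 = 12.
N = 12/2 = 6.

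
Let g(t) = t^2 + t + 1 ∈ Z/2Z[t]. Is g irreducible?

Check for roots in Z/2Z: g(0) = 1; g(1) = 1.
No roots. A degree-2 polynomial over a field with no linear factor is irreducible.

Yes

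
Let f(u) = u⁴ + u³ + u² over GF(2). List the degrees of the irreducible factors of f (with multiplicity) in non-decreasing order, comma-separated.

Roots in GF(2): f(0) = 0 → root; f(1) = 1.
Linear factors from roots: (u).
Complete factorization: f(u) = (u)^2·(u² + u + 1).
Factor degrees with multiplicity: 1 + 1 + 2 = 4.

1, 1, 2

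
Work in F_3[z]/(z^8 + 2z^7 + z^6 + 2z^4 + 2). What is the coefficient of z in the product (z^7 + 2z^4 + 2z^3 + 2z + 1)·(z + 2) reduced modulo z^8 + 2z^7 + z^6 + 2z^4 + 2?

2

Multiply in F_3[z]: (z^7 + 2z^4 + 2z^3 + 2z + 1)·(z + 2) = z^8 + 2z^7 + 2z^5 + z^3 + 2z^2 + 2z + 2.
Reduce using z^8 ≡ z^7 + 2z^6 + z^4 + 1 (mod z^8 + 2z^7 + z^6 + 2z^4 + 2).
Reduced: 2z^6 + 2z^5 + z^4 + z^3 + 2z^2 + 2z.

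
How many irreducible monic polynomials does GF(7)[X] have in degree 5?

The number of monic irreducibles of degree 5 over GF(7) is (1/5)·Σ_{d∣5} μ(5/d) 7^d.
Divisors of 5: 1, 5; μ(5/d) for each: -1, 1.
Σ = − 7^1 + 7^5 = 16800.
N = 16800/5 = 3360.

3360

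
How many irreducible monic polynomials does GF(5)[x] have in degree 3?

40

By the necklace-counting formula, N_5(3) = (1/3) Σ_{d|3} μ(3/d)·5^d.
Divisors of 3: 1, 3; μ(3/d) for each: -1, 1.
Σ = − 5^1 + 5^3 = 120.
N = 120/3 = 40.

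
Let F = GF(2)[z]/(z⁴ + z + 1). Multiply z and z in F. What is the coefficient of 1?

Multiply in GF(2)[z]: (z)·(z) = z².
Reduced: z².

0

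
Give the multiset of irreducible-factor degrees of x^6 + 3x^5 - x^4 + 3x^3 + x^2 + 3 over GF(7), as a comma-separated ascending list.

Write f(x) = x^6 + 3x^5 - x^4 + 3x^3 + x^2 + 3.
Linear factors from roots: (x - 2), (x - 3).
Complete factorization: f(x) = (x - 3)·(x - 2)·(x^2 + 1)·(x^2 + x - 3).
Factor degrees with multiplicity: 1 + 1 + 2 + 2 = 6.

1, 1, 2, 2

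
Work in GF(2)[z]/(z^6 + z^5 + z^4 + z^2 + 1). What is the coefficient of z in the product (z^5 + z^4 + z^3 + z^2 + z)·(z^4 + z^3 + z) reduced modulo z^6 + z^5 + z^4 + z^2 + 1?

0

Multiply in GF(2)[z]: (z^5 + z^4 + z^3 + z^2 + z)·(z^4 + z^3 + z) = z^9 + z^6 + z^5 + z^3 + z^2.
Reduce using z^6 ≡ z^5 + z^4 + z^2 + 1 (mod z^6 + z^5 + z^4 + z^2 + 1).
Reduced: z^4.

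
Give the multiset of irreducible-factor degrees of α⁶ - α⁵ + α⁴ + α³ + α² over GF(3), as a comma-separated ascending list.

1, 1, 1, 1, 2

Write f(α) = α⁶ - α⁵ + α⁴ + α³ + α².
Roots in GF(3): f(0) = 0 → root; f(1) = 0 → root; f(2) = 0 → root.
Linear factors from roots: (α), (α - 1), (α + 1).
Complete factorization: f(α) = (α + 1)·(α - 1)·(α)^2·(α² - α - 1).
Factor degrees with multiplicity: 1 + 1 + 1 + 1 + 2 = 6.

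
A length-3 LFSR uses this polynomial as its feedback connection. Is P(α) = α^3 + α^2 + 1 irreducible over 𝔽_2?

Check for roots in 𝔽_2: P(0) = 1; P(1) = 1.
No roots. A degree-3 polynomial over a field with no linear factor is irreducible.

Yes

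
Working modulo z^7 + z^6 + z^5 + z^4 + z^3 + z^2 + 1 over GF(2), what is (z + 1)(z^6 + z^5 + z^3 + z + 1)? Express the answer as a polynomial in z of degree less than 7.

Multiply in GF(2)[z]: (z + 1)·(z^6 + z^5 + z^3 + z + 1) = z^7 + z^5 + z^4 + z^3 + z^2 + 1.
Reduce using z^7 ≡ z^6 + z^5 + z^4 + z^3 + z^2 + 1 (mod z^7 + z^6 + z^5 + z^4 + z^3 + z^2 + 1).
Reduced: z^6.

z^6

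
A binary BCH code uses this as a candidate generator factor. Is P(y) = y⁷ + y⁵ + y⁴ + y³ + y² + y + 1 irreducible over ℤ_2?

Yes

Check for roots in ℤ_2: P(0) = 1; P(1) = 1.
No roots, so no linear factors.
Monic irreducibles of degree 2 over GF(2): y² + y + 1.
None of them divide P (all give nonzero remainder).
Monic irreducibles of degree 3 over GF(2): y³ + y + 1, y³ + y² + 1.
None of them divide P (all give nonzero remainder).
No irreducible factor of degree ≤ 3 exists, so P is irreducible over GF(2).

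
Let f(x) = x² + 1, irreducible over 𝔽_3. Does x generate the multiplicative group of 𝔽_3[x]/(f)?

No

|GF(3^2)^×| = 3^2 − 1 = 8. Prime factorization: 8 = 2^3.
f is primitive ⇔ x has order 8 in GF(3)[x]/(f), i.e. x^(8/q) ≠ 1 for each prime q | 8.
x^(4) mod f = 1
Since x^(4) = 1, the order of x divides 4 < 8; not primitive.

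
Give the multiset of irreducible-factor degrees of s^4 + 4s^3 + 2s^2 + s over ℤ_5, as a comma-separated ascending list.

Write g(s) = s^4 + 4s^3 + 2s^2 + s.
Roots in ℤ_5: g(0) = 0 → root; g(1) = 3; g(2) = 3; g(3) = 0 → root; g(4) = 3.
Linear factors from roots: (s), (s + 2).
Complete factorization: g(s) = (s)·(s + 2)·(s^2 + 2s + 3).
Factor degrees with multiplicity: 1 + 1 + 2 = 4.

1, 1, 2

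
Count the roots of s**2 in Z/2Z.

Write g(s) = s**2.
Evaluate at each of the 2 elements of Z/2Z:
g(0) = 0 → root; g(1) = 1.
Roots: {0}.

1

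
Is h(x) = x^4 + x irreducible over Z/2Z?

Check for roots in Z/2Z: h(0) = 0 → root; h(1) = 0 → root.
h(0) = 0, so (x) divides h(x); h is reducible.

No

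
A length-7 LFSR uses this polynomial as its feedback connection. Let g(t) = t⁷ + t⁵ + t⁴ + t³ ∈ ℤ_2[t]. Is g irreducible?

No

Check for roots in ℤ_2: g(0) = 0 → root; g(1) = 0 → root.
g(0) = 0, so (t) divides g(t); g is reducible.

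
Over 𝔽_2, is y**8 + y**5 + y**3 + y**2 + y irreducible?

Write m(y) = y**8 + y**5 + y**3 + y**2 + y.
Check for roots in 𝔽_2: m(0) = 0 → root; m(1) = 1.
m(0) = 0, so (y) divides m(y); m is reducible.

No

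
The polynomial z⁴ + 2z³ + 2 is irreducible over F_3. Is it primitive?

Yes

Write f(z) = z⁴ + 2z³ + 2.
|GF(3^4)^×| = 3^4 − 1 = 80. Prime factorization: 80 = 2^4·5.
f is primitive ⇔ z has order 80 in GF(3)[z]/(f), i.e. z^(80/q) ≠ 1 for each prime q | 80.
z^(40) mod f = 2.
z^(16) mod f = 2z² + z + 2.
None equal 1, so z has full order 80; f is primitive.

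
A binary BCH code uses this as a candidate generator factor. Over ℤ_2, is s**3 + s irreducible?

No

Write h(s) = s**3 + s.
Check for roots in ℤ_2: h(0) = 0 → root; h(1) = 0 → root.
h(0) = 0, so (s) divides h(s); h is reducible.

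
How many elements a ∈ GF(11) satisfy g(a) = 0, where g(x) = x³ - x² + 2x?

3

Evaluate at each of the 11 elements of GF(11):
g(0) = 0 → root; g(1) = 2; g(2) = 8; g(3) = 2; g(4) = 1; g(5) = 0 → root; g(6) = 5; g(7) = 0 → root; g(8) = 2; g(9) = 6; g(10) = 7.
Roots: {0, 5, 7}.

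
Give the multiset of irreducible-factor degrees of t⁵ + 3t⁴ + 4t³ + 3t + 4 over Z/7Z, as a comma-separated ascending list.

Write f(t) = t⁵ + 3t⁴ + 4t³ + 3t + 4.
Complete factorization: f(t) = (t² + 1)·(t³ + 3t² + 3t + 4).
Factor degrees with multiplicity: 2 + 3 = 5.

2, 3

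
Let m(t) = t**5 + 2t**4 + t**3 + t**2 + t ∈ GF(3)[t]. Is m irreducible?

No

Check for roots in GF(3): m(0) = 0 → root; m(1) = 0 → root; m(2) = 0 → root.
m(0) = 0, so (t) divides m(t); m is reducible.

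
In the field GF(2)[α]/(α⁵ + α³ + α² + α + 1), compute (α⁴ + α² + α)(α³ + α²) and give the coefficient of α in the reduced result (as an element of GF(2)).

1

Multiply in GF(2)[α]: (α⁴ + α² + α)·(α³ + α²) = α⁷ + α⁶ + α⁵ + α³.
Reduce using α⁵ ≡ α³ + α² + α + 1 (mod α⁵ + α³ + α² + α + 1).
Reduced: α³ + α.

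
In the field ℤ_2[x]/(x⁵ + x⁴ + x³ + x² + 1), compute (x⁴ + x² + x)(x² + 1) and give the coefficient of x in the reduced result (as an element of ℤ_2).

0

Multiply in ℤ_2[x]: (x⁴ + x² + x)·(x² + 1) = x⁶ + x³ + x² + x.
Reduce using x⁵ ≡ x⁴ + x³ + x² + 1 (mod x⁵ + x⁴ + x³ + x² + 1).
Reduced: x³ + 1.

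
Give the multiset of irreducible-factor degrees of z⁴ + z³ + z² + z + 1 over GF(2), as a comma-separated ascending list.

4

Write f(z) = z⁴ + z³ + z² + z + 1.
Roots in GF(2): f(0) = 1; f(1) = 1.
Complete factorization: f(z) = (z⁴ + z³ + z² + z + 1).
Factor degrees with multiplicity: 4 = 4.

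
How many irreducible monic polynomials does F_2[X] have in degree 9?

The number of monic irreducibles of degree 9 over GF(2) is (1/9)·Σ_{d∣9} μ(9/d) 2^d.
Divisors of 9: 1, 3, 9; μ(9/d) for each: 0, -1, 1.
Σ = − 2^3 + 2^9 = 504.
N = 504/9 = 56.

56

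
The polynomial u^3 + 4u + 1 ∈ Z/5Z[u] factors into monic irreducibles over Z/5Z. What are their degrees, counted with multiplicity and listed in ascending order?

Write g(u) = u^3 + 4u + 1.
Roots in Z/5Z: g(0) = 1; g(1) = 1; g(2) = 2; g(3) = 0 → root; g(4) = 1.
Linear factors from roots: (u + 2).
Complete factorization: g(u) = (u + 2)·(u^2 + 3u + 3).
Factor degrees with multiplicity: 1 + 2 = 3.

1, 2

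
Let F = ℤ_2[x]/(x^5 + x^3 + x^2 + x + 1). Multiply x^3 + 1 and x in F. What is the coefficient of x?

1

Multiply in ℤ_2[x]: (x^3 + 1)·(x) = x^4 + x.
Reduced: x^4 + x.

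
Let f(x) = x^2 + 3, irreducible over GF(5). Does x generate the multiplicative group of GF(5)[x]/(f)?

|GF(5^2)^×| = 5^2 − 1 = 24. Prime factorization: 24 = 2^3·3.
f is primitive ⇔ x has order 24 in GF(5)[x]/(f), i.e. x^(24/q) ≠ 1 for each prime q | 24.
x^(12) mod f = 4.
x^(8) mod f = 1
Since x^(8) = 1, the order of x divides 8 < 24; not primitive.

No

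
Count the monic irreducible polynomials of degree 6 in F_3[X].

116

Gauss's count: N_{3}(6) = (1/6) Σ_{d|6} μ(6/d)·3^d.
Divisors of 6: 1, 2, 3, 6; μ(6/d) for each: 1, -1, -1, 1.
Σ = 3^1 − 3^2 − 3^3 + 3^6 = 696.
N = 696/6 = 116.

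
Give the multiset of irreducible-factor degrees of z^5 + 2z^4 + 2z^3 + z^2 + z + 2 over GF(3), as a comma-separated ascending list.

Write f(z) = z^5 + 2z^4 + 2z^3 + z^2 + z + 2.
Roots in GF(3): f(0) = 2; f(1) = 0 → root; f(2) = 1.
Linear factors from roots: (z + 2).
Complete factorization: f(z) = (z + 2)·(z^2 + 1)^2.
Factor degrees with multiplicity: 1 + 2 + 2 = 5.

1, 2, 2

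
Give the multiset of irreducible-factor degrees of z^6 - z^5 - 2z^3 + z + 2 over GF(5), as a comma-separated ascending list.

Write h(z) = z^6 - z^5 - 2z^3 + z + 2.
Roots in GF(5): h(0) = 2; h(1) = 1; h(2) = 0 → root; h(3) = 2; h(4) = 0 → root.
Linear factors from roots: (z - 2), (z + 1).
Complete factorization: h(z) = (z + 1)·(z - 2)·(z^2 + 2z - 2)·(z^2 - 2z - 2).
Factor degrees with multiplicity: 1 + 1 + 2 + 2 = 6.

1, 1, 2, 2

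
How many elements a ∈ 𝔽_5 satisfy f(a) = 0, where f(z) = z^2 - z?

2

Evaluate at each of the 5 elements of 𝔽_5:
f(0) = 0 → root; f(1) = 0 → root; f(2) = 2; f(3) = 1; f(4) = 2.
Roots: {0, 1}.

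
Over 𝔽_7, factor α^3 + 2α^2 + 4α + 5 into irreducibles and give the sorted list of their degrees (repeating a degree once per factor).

3

Write f(α) = α^3 + 2α^2 + 4α + 5.
Complete factorization: f(α) = (α^3 + 2α^2 + 4α + 5).
Factor degrees with multiplicity: 3 = 3.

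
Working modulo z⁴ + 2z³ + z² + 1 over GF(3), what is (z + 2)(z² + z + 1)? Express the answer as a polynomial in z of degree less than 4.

Multiply in GF(3)[z]: (z + 2)·(z² + z + 1) = z³ + 2.
Reduced: z³ + 2.

z^3 + 2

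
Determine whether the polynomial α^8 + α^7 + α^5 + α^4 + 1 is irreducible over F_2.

Write f(α) = α^8 + α^7 + α^5 + α^4 + 1.
Check for roots in F_2: f(0) = 1; f(1) = 1.
No roots, so no linear factors.
Monic irreducibles of degree 2 over GF(2): α^2 + α + 1.
None of them divide f (all give nonzero remainder).
Monic irreducibles of degree 3 over GF(2): α^3 + α + 1, α^3 + α^2 + 1.
None of them divide f (all give nonzero remainder).
Monic irreducibles of degree 4 over GF(2): α^4 + α + 1, α^4 + α^3 + 1, α^4 + α^3 + α^2 + α + 1.
None of them divide f (all give nonzero remainder).
No irreducible factor of degree ≤ 4 exists, so f is irreducible over GF(2).

Yes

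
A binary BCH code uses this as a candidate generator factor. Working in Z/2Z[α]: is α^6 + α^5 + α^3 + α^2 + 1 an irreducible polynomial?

Yes

Write f(α) = α^6 + α^5 + α^3 + α^2 + 1.
Check for roots in Z/2Z: f(0) = 1; f(1) = 1.
No roots, so no linear factors.
Monic irreducibles of degree 2 over GF(2): α^2 + α + 1.
None of them divide f (all give nonzero remainder).
Monic irreducibles of degree 3 over GF(2): α^3 + α + 1, α^3 + α^2 + 1.
None of them divide f (all give nonzero remainder).
No irreducible factor of degree ≤ 3 exists, so f is irreducible over GF(2).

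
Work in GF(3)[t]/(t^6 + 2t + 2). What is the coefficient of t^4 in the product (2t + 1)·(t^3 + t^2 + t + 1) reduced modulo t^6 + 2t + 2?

2

Multiply in GF(3)[t]: (2t + 1)·(t^3 + t^2 + t + 1) = 2t^4 + 1.
Reduced: 2t^4 + 1.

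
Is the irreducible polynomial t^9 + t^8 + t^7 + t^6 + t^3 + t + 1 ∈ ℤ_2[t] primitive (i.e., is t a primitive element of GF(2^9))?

Yes

Write f(t) = t^9 + t^8 + t^7 + t^6 + t^3 + t + 1.
|GF(2^9)^×| = 2^9 − 1 = 511. Prime factorization: 511 = 7·73.
f is primitive ⇔ t has order 511 in GF(2)[t]/(f), i.e. t^(511/q) ≠ 1 for each prime q | 511.
t^(73) mod f = t^7 + t^5 + t^3 + t + 1.
t^(7) mod f = t^7.
None equal 1, so t has full order 511; f is primitive.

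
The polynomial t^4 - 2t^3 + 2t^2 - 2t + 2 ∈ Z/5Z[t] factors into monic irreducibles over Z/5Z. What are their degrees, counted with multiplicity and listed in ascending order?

Write g(t) = t^4 - 2t^3 + 2t^2 - 2t + 2.
Roots in Z/5Z: g(0) = 2; g(1) = 1; g(2) = 1; g(3) = 1; g(4) = 4.
Complete factorization: g(t) = (t^4 - 2t^3 + 2t^2 - 2t + 2).
Factor degrees with multiplicity: 4 = 4.

4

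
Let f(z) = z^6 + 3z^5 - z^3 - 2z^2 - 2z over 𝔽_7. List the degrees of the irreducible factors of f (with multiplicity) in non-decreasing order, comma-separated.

Linear factors from roots: (z), (z - 2), (z - 3), (z + 2).
Complete factorization: f(z) = (z)·(z - 2)·(z + 2)^2·(z - 3)^2.
Factor degrees with multiplicity: 1 + 1 + 1 + 1 + 1 + 1 = 6.

1, 1, 1, 1, 1, 1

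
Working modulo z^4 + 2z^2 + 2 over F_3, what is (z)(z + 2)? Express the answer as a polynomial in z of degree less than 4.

Multiply in F_3[z]: (z)·(z + 2) = z^2 + 2z.
Reduced: z^2 + 2z.

z^2 + 2z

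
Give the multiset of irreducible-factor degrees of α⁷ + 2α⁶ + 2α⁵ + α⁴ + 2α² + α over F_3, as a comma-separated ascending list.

Write f(α) = α⁷ + 2α⁶ + 2α⁵ + α⁴ + 2α² + α.
Roots in F_3: f(0) = 0 → root; f(1) = 0 → root; f(2) = 1.
Linear factors from roots: (α), (α + 2).
Complete factorization: f(α) = (α)·(α + 2)·(α² + α + 2)·(α³ + 2α² + α + 1).
Factor degrees with multiplicity: 1 + 1 + 2 + 3 = 7.

1, 1, 2, 3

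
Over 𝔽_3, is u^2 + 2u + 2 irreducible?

Write P(u) = u^2 + 2u + 2.
Check for roots in 𝔽_3: P(0) = 2; P(1) = 2; P(2) = 1.
No roots. A degree-2 polynomial over a field with no linear factor is irreducible.

Yes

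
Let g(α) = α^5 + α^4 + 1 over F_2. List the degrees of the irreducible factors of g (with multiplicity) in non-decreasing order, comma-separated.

Roots in F_2: g(0) = 1; g(1) = 1.
Complete factorization: g(α) = (α^2 + α + 1)·(α^3 + α + 1).
Factor degrees with multiplicity: 2 + 3 = 5.

2, 3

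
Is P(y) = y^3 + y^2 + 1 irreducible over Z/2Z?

Yes

Check for roots in Z/2Z: P(0) = 1; P(1) = 1.
No roots. A degree-3 polynomial over a field with no linear factor is irreducible.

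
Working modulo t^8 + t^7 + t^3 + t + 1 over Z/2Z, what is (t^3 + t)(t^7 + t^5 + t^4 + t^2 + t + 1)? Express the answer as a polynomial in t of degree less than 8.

Multiply in Z/2Z[t]: (t^3 + t)·(t^7 + t^5 + t^4 + t^2 + t + 1) = t^10 + t^7 + t^6 + t^4 + t^2 + t.
Reduce using t^8 ≡ t^7 + t^3 + t + 1 (mod t^8 + t^7 + t^3 + t + 1).
Reduced: t^6 + t^5 + t^2 + t + 1.

t^6 + t^5 + t^2 + t + 1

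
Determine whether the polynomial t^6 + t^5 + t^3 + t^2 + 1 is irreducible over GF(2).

Write P(t) = t^6 + t^5 + t^3 + t^2 + 1.
Check for roots in GF(2): P(0) = 1; P(1) = 1.
No roots, so no linear factors.
Monic irreducibles of degree 2 over GF(2): t^2 + t + 1.
None of them divide P (all give nonzero remainder).
Monic irreducibles of degree 3 over GF(2): t^3 + t + 1, t^3 + t^2 + 1.
None of them divide P (all give nonzero remainder).
No irreducible factor of degree ≤ 3 exists, so P is irreducible over GF(2).

Yes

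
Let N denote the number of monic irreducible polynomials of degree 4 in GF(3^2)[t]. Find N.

1620

Gauss's count: N_{9}(4) = (1/4) Σ_{d|4} μ(4/d)·9^d.
Divisors of 4: 1, 2, 4; μ(4/d) for each: 0, -1, 1.
Σ = − 9^2 + 9^4 = 6480.
N = 6480/4 = 1620.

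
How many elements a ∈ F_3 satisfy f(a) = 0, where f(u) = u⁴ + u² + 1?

Evaluate at each of the 3 elements of F_3:
f(0) = 1; f(1) = 0 → root; f(2) = 0 → root.
Roots: {1, 2}.

2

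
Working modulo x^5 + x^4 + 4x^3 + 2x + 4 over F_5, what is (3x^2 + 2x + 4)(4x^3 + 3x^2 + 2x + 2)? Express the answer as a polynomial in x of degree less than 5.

Multiply in F_5[x]: (3x^2 + 2x + 4)·(4x^3 + 3x^2 + 2x + 2) = 2x^5 + 2x^4 + 3x^3 + 2x^2 + 2x + 3.
Reduce using x^5 ≡ 4x^4 + x^3 + 3x + 1 (mod x^5 + x^4 + 4x^3 + 2x + 4).
Reduced: 2x^2 + 3x.

2x^2 + 3x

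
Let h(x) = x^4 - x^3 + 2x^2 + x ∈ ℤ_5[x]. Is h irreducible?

No

Check for roots in ℤ_5: h(0) = 0 → root; h(1) = 3; h(2) = 3; h(3) = 0 → root; h(4) = 3.
h(0) = 0, so (x) divides h(x); h is reducible.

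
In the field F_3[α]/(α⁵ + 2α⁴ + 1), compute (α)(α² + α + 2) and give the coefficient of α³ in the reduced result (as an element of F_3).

1

Multiply in F_3[α]: (α)·(α² + α + 2) = α³ + α² + 2α.
Reduced: α³ + α² + 2α.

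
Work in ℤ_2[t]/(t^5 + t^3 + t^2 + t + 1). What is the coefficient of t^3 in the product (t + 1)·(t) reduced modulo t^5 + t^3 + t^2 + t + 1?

Multiply in ℤ_2[t]: (t + 1)·(t) = t^2 + t.
Reduced: t^2 + t.

0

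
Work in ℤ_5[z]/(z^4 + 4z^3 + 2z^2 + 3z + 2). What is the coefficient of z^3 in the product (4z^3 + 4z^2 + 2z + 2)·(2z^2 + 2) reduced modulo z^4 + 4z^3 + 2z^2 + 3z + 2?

2

Multiply in ℤ_5[z]: (4z^3 + 4z^2 + 2z + 2)·(2z^2 + 2) = 3z^5 + 3z^4 + 2z^3 + 2z^2 + 4z + 4.
Reduce using z^4 ≡ z^3 + 3z^2 + 2z + 3 (mod z^4 + 4z^3 + 2z^2 + 3z + 2).
Reduced: 2z^3 + z^2 + 2.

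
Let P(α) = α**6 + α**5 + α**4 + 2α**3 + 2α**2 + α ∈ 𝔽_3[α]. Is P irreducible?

No

Check for roots in 𝔽_3: P(0) = 0 → root; P(1) = 2; P(2) = 0 → root.
P(0) = 0, so (α) divides P(α); P is reducible.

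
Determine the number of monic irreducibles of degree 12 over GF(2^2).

1397740

Gauss's count: N_{4}(12) = (1/12) Σ_{d|12} μ(12/d)·4^d.
Divisors of 12: 1, 2, 3, 4, 6, 12; μ(12/d) for each: 0, 1, 0, -1, -1, 1.
Σ = 4^2 − 4^4 − 4^6 + 4^12 = 16772880.
N = 16772880/12 = 1397740.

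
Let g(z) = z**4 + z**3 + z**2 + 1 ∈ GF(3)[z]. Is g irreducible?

Yes

Check for roots in GF(3): g(0) = 1; g(1) = 1; g(2) = 2.
No roots, so no linear factors.
Monic irreducibles of degree 2 over GF(3): z**2 + 1, z**2 + z + 2, z**2 + 2z + 2.
None of them divide g (all give nonzero remainder).
No irreducible factor of degree ≤ 2 exists, so g is irreducible over GF(3).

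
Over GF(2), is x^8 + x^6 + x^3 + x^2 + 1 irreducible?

Write h(x) = x^8 + x^6 + x^3 + x^2 + 1.
Check for roots in GF(2): h(0) = 1; h(1) = 1.
No roots, so no linear factors.
Monic irreducibles of degree 2 over GF(2): x^2 + x + 1.
None of them divide h (all give nonzero remainder).
Monic irreducibles of degree 3 over GF(2): x^3 + x + 1, x^3 + x^2 + 1.
None of them divide h (all give nonzero remainder).
Monic irreducibles of degree 4 over GF(2): x^4 + x + 1, x^4 + x^3 + 1, x^4 + x^3 + x^2 + x + 1.
None of them divide h (all give nonzero remainder).
No irreducible factor of degree ≤ 4 exists, so h is irreducible over GF(2).

Yes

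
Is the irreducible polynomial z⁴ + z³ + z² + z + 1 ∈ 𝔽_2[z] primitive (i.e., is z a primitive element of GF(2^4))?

No

Write f(z) = z⁴ + z³ + z² + z + 1.
|GF(2^4)^×| = 2^4 − 1 = 15. Prime factorization: 15 = 3·5.
f is primitive ⇔ z has order 15 in GF(2)[z]/(f), i.e. z^(15/q) ≠ 1 for each prime q | 15.
z^(5) mod f = 1
z^(3) mod f = z³.
Since z^(5) = 1, the order of z divides 5 < 15; not primitive.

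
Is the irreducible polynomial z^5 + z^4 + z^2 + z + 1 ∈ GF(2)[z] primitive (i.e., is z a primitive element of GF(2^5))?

Yes

Write f(z) = z^5 + z^4 + z^2 + z + 1.
|GF(2^5)^×| = 2^5 − 1 = 31. Prime factorization: 31 = 31.
f is primitive ⇔ z has order 31 in GF(2)[z]/(f), i.e. z^(31/q) ≠ 1 for each prime q | 31.
z^(1) mod f = z.
None equal 1, so z has full order 31; f is primitive.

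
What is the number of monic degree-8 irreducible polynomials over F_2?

The number of monic irreducibles of degree 8 over GF(2) is (1/8)·Σ_{d∣8} μ(8/d) 2^d.
Divisors of 8: 1, 2, 4, 8; μ(8/d) for each: 0, 0, -1, 1.
Σ = − 2^4 + 2^8 = 240.
N = 240/8 = 30.

30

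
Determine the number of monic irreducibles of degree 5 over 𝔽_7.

Gauss's count: N_{7}(5) = (1/5) Σ_{d|5} μ(5/d)·7^d.
Divisors of 5: 1, 5; μ(5/d) for each: -1, 1.
Σ = − 7^1 + 7^5 = 16800.
N = 16800/5 = 3360.

3360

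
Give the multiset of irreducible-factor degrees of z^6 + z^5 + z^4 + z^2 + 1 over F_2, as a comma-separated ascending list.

6

Write f(z) = z^6 + z^5 + z^4 + z^2 + 1.
Roots in F_2: f(0) = 1; f(1) = 1.
Complete factorization: f(z) = (z^6 + z^5 + z^4 + z^2 + 1).
Factor degrees with multiplicity: 6 = 6.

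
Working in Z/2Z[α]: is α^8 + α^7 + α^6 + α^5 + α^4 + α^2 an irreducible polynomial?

No

Write m(α) = α^8 + α^7 + α^6 + α^5 + α^4 + α^2.
Check for roots in Z/2Z: m(0) = 0 → root; m(1) = 0 → root.
m(0) = 0, so (α) divides m(α); m is reducible.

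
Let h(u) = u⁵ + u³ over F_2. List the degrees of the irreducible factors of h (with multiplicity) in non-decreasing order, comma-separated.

Roots in F_2: h(0) = 0 → root; h(1) = 0 → root.
Linear factors from roots: (u), (u + 1).
Complete factorization: h(u) = (u + 1)^2·(u)^3.
Factor degrees with multiplicity: 1 + 1 + 1 + 1 + 1 = 5.

1, 1, 1, 1, 1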